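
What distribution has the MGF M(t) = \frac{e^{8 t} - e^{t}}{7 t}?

The MGF M(t) = \frac{e^{8 t} - e^{t}}{7 t} is the standard form for the Uniform distribution.
Comparing with the known MGF formula identifies: Uniform(1, 8)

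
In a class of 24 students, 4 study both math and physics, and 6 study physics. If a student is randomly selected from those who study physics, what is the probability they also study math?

P(A ∩ B) = 4/24 = 1/6
P(B) = 6/24 = 1/4
P(A|B) = P(A ∩ B) / P(B) = (1/6) / (1/4) = 2/3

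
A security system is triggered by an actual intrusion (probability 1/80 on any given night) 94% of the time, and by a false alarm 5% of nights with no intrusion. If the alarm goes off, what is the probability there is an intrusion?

Let D = the rare event, + = positive/flagged.
P(D) = 1/80
P(+|D) = 94/100 = 47/50
P(+|D') = 5/100 = 1/20
P(+) = P(+|D)P(D) + P(+|D')P(D')
     = \frac{47}{50} × \frac{1}{80} + \frac{1}{20} × \frac{79}{80}
     = \frac{489}{8000}
P(D|+) = P(+|D)P(D)/P(+) = \frac{94}{489}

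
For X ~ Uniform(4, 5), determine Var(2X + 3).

For X ~ Uniform(4, 5):
Var(X) = \frac{1}{12}
Var(2X + 3) = (2)² × Var(X) = 4 × \frac{1}{12} = \frac{1}{3}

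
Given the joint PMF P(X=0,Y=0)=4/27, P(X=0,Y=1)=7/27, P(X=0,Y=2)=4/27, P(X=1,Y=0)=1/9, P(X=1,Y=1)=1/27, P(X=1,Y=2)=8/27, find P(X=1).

P(X=1) = P(X=1,Y=0) + P(X=1,Y=1) + P(X=1,Y=2)
= 1/9 + 1/27 + 8/27
= 4/9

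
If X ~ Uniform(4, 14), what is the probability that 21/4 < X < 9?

P(21/4 < X < 9) = ∫_{21/4}^{9} f(x) dx
where f(x) = \frac{1}{10}
= \frac{3}{8}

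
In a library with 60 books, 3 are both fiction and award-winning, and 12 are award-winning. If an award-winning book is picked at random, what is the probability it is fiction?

P(A ∩ B) = 3/60 = 1/20
P(B) = 12/60 = 1/5
P(A|B) = P(A ∩ B) / P(B) = (1/20) / (1/5) = 1/4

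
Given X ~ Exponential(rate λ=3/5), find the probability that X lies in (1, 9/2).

P(1 < X < 9/2) = ∫_{1}^{9/2} f(x) dx
where f(x) = \frac{3 e^{- \frac{3 x}{5}}}{5}
= - \frac{1}{e^{\frac{27}{10}}} + e^{- \frac{3}{5}}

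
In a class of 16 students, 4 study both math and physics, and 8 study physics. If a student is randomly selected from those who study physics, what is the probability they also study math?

P(A ∩ B) = 4/16 = 1/4
P(B) = 8/16 = 1/2
P(A|B) = P(A ∩ B) / P(B) = (1/4) / (1/2) = 1/2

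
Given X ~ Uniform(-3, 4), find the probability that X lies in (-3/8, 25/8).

P(-3/8 < X < 25/8) = ∫_{-3/8}^{25/8} f(x) dx
where f(x) = \frac{1}{7}
= \frac{1}{2}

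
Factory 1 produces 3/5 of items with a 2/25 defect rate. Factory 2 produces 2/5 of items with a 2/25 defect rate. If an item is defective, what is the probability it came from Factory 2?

Using Bayes' theorem:
P(F1) = 3/5, P(D|F1) = 2/25
P(F2) = 2/5, P(D|F2) = 2/25
P(D) = P(D|F1)P(F1) + P(D|F2)P(F2)
     = \frac{2}{25}
P(F2|D) = P(D|F2)P(F2) / P(D)
= \frac{2}{5}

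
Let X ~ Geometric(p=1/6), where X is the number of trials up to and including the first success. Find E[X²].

Using the identity E[X²] = Var(X) + (E[X])²:
E[X] = 6
Var(X) = 30
E[X²] = 30 + (6)²
= 66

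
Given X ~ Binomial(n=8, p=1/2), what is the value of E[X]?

For X ~ Binomial(n=8, p=1/2), the expected value is:
E[X] = 4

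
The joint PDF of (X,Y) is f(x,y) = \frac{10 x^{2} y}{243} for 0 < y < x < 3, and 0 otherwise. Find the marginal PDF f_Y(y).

f_Y(y) = ∫_y^3 \frac{10 x^{2} y}{243} dx = \frac{10 y \left(27 - y^{3}\right)}{729}
for 0 < y < 3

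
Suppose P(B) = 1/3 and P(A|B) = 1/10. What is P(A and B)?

By definition, P(A|B) = P(A ∩ B) / P(B)
So P(A ∩ B) = P(A|B) × P(B)
= 1/10 × 1/3
= 1/30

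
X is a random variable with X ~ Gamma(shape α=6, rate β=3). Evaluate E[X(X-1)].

E[X(X-1)] = E[X² - X] = E[X²] - E[X]
E[X] = 2
E[X²] = Var(X) + (E[X])² = \frac{2}{3} + (2)² = \frac{14}{3}
E[X(X-1)] = \frac{14}{3} - 2 = \frac{8}{3}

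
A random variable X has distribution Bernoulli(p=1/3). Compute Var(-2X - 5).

For X ~ Bernoulli(p=1/3):
Var(X) = \frac{2}{9}
Var(-2X - 5) = (-2)² × Var(X) = 4 × \frac{2}{9} = \frac{8}{9}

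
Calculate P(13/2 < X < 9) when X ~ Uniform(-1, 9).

P(13/2 < X < 9) = ∫_{13/2}^{9} f(x) dx
where f(x) = \frac{1}{10}
= \frac{1}{4}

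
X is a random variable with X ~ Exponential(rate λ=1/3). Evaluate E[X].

For X ~ Exponential(rate λ=1/3), the expected value is:
E[X] = 3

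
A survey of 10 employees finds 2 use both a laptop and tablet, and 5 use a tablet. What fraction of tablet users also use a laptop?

P(A ∩ B) = 2/10 = 1/5
P(B) = 5/10 = 1/2
P(A|B) = P(A ∩ B) / P(B) = (1/5) / (1/2) = 2/5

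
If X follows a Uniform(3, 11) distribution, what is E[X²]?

Using the identity E[X²] = Var(X) + (E[X])²:
E[X] = 7
Var(X) = \frac{16}{3}
E[X²] = \frac{16}{3} + (7)²
= \frac{163}{3}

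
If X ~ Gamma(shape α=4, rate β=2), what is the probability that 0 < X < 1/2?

P(0 < X < 1/2) = ∫_{0}^{1/2} f(x) dx
where f(x) = \frac{8 x^{3} e^{- 2 x}}{3}
= 1 - \frac{8}{3 e}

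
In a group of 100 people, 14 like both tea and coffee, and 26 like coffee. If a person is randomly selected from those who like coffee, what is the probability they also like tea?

P(A ∩ B) = 14/100 = 7/50
P(B) = 26/100 = 13/50
P(A|B) = P(A ∩ B) / P(B) = (7/50) / (13/50) = 7/13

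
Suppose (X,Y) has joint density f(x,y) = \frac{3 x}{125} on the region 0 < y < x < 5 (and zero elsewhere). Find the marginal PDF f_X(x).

f_X(x) = ∫_0^x \frac{3 x}{125} dy = \frac{3 x^{2}}{125}
for 0 < x < 5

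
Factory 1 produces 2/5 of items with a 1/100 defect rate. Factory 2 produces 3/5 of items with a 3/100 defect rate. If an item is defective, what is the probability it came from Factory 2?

Using Bayes' theorem:
P(F1) = 2/5, P(D|F1) = 1/100
P(F2) = 3/5, P(D|F2) = 3/100
P(D) = P(D|F1)P(F1) + P(D|F2)P(F2)
     = \frac{11}{500}
P(F2|D) = P(D|F2)P(F2) / P(D)
= \frac{9}{11}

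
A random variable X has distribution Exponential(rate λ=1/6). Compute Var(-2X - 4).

For X ~ Exponential(rate λ=1/6):
Var(X) = 36
Var(-2X - 4) = (-2)² × Var(X) = 4 × 36 = 144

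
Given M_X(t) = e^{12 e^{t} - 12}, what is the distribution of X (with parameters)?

The MGF M(t) = e^{12 e^{t} - 12} is the standard form for the Poisson distribution.
Comparing with the known MGF formula identifies: Poisson(λ=12)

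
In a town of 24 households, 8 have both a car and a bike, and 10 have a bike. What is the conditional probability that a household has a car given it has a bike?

P(A ∩ B) = 8/24 = 1/3
P(B) = 10/24 = 5/12
P(A|B) = P(A ∩ B) / P(B) = (1/3) / (5/12) = 4/5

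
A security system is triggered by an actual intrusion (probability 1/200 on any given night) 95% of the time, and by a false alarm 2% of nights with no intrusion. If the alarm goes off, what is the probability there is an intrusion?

Let D = the rare event, + = positive/flagged.
P(D) = 1/200
P(+|D) = 95/100 = 19/20
P(+|D') = 2/100 = 1/50
P(+) = P(+|D)P(D) + P(+|D')P(D')
     = \frac{19}{20} × \frac{1}{200} + \frac{1}{50} × \frac{199}{200}
     = \frac{493}{20000}
P(D|+) = P(+|D)P(D)/P(+) = \frac{95}{493}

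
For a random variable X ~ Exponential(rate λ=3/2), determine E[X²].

Using the identity E[X²] = Var(X) + (E[X])²:
E[X] = \frac{2}{3}
Var(X) = \frac{4}{9}
E[X²] = \frac{4}{9} + (\frac{2}{3})²
= \frac{8}{9}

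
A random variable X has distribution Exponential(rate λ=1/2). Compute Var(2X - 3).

For X ~ Exponential(rate λ=1/2):
Var(X) = 4
Var(2X - 3) = (2)² × Var(X) = 4 × 4 = 16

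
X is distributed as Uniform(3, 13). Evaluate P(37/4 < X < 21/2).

P(37/4 < X < 21/2) = ∫_{37/4}^{21/2} f(x) dx
where f(x) = \frac{1}{10}
= \frac{1}{8}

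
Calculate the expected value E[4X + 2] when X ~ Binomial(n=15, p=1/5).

For X ~ Binomial(n=15, p=1/5):
E[X] = 3
E[4X + 2] = 4 × E[X] + 2 = 14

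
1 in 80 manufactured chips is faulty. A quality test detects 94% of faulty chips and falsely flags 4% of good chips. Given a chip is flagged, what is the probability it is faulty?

Let D = the rare event, + = positive/flagged.
P(D) = 1/80
P(+|D) = 94/100 = 47/50
P(+|D') = 4/100 = 1/25
P(+) = P(+|D)P(D) + P(+|D')P(D')
     = \frac{47}{50} × \frac{1}{80} + \frac{1}{25} × \frac{79}{80}
     = \frac{41}{800}
P(D|+) = P(+|D)P(D)/P(+) = \frac{47}{205}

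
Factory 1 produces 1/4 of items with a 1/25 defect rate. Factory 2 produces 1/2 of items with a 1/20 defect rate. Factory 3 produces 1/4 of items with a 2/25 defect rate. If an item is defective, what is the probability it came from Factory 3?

Using Bayes' theorem:
P(F1) = 1/4, P(D|F1) = 1/25
P(F2) = 1/2, P(D|F2) = 1/20
P(F3) = 1/4, P(D|F3) = 2/25
P(D) = P(D|F1)P(F1) + P(D|F2)P(F2) + P(D|F3)P(F3)
     = \frac{11}{200}
P(F3|D) = P(D|F3)P(F3) / P(D)
= \frac{4}{11}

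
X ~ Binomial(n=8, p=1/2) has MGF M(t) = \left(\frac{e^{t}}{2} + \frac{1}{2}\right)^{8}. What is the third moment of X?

To find E[X^3], compute M^(3)(0):
M^(1)(t) = 4 \left(\frac{e^{t}}{2} + \frac{1}{2}\right)^{7} e^{t}
M^(2)(t) = 4 \left(\frac{e^{t}}{2} + \frac{1}{2}\right)^{7} e^{t} + 14 \left(\frac{e^{t}}{2} + \frac{1}{2}\right)^{6} e^{2 t}
M^(3)(t) = 4 \left(\frac{e^{t}}{2} + \frac{1}{2}\right)^{7} e^{t} + 42 \left(\frac{e^{t}}{2} + \frac{1}{2}\right)^{6} e^{2 t} + 42 \left(\frac{e^{t}}{2} + \frac{1}{2}\right)^{5} e^{3 t}
M^(3)(0) = 88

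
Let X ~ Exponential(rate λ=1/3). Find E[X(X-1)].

E[X(X-1)] = E[X² - X] = E[X²] - E[X]
E[X] = 3
E[X²] = Var(X) + (E[X])² = 9 + (3)² = 18
E[X(X-1)] = 18 - 3 = 15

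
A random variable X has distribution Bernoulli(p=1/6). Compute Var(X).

For X ~ Bernoulli(p=1/6):
Var(X) = \frac{5}{36}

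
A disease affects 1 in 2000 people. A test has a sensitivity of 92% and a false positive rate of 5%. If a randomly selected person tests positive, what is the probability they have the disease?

Let D = the rare event, + = positive/flagged.
P(D) = 1/2000
P(+|D) = 92/100 = 23/25
P(+|D') = 5/100 = 1/20
P(+) = P(+|D)P(D) + P(+|D')P(D')
     = \frac{23}{25} × \frac{1}{2000} + \frac{1}{20} × \frac{1999}{2000}
     = \frac{10087}{200000}
P(D|+) = P(+|D)P(D)/P(+) = \frac{92}{10087}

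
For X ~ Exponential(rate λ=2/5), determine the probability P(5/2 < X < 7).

P(5/2 < X < 7) = ∫_{5/2}^{7} f(x) dx
where f(x) = \frac{2 e^{- \frac{2 x}{5}}}{5}
= - \frac{1}{e^{\frac{14}{5}}} + e^{-1}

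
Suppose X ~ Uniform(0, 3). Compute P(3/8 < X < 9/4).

P(3/8 < X < 9/4) = ∫_{3/8}^{9/4} f(x) dx
where f(x) = \frac{1}{3}
= \frac{5}{8}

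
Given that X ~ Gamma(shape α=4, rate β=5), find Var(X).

For X ~ Gamma(shape α=4, rate β=5):
Var(X) = \frac{4}{25}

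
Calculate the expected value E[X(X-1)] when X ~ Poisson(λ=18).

E[X(X-1)] = E[X² - X] = E[X²] - E[X]
E[X] = 18
E[X²] = Var(X) + (E[X])² = 18 + (18)² = 342
E[X(X-1)] = 342 - 18 = 324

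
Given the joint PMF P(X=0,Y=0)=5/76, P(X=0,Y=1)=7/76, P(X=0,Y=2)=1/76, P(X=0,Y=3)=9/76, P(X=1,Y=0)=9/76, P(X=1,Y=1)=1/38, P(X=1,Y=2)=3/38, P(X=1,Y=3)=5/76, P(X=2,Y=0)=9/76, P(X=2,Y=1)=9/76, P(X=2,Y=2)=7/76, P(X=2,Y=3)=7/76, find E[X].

First find marginal of X:
P(X=0) = 11/38
P(X=1) = 11/38
P(X=2) = 8/19
E[X] = 0 × 11/38 + 1 × 11/38 + 2 × 8/19 = 43/38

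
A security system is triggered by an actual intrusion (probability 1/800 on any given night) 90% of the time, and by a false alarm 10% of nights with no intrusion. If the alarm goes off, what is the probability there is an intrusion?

Let D = the rare event, + = positive/flagged.
P(D) = 1/800
P(+|D) = 90/100 = 9/10
P(+|D') = 10/100 = 1/10
P(+) = P(+|D)P(D) + P(+|D')P(D')
     = \frac{9}{10} × \frac{1}{800} + \frac{1}{10} × \frac{799}{800}
     = \frac{101}{1000}
P(D|+) = P(+|D)P(D)/P(+) = \frac{9}{808}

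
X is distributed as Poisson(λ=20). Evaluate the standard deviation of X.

For X ~ Poisson(λ=20):
Var(X) = 20
SD(X) = √(Var(X)) = √(20) = 2 \sqrt{5}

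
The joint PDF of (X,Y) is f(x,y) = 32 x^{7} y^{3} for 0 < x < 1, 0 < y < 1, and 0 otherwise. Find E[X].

E[X] = ∫_0^1 ∫_0^1 x × f(x,y) dy dx
= ∫_0^1 ∫_0^1 x × (32 x^{7} y^{3}) dy dx
= \frac{8}{9}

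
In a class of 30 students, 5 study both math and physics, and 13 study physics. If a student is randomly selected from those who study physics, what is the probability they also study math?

P(A ∩ B) = 5/30 = 1/6
P(B) = 13/30
P(A|B) = P(A ∩ B) / P(B) = (1/6) / (13/30) = 5/13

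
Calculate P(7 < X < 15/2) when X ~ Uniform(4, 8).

P(7 < X < 15/2) = ∫_{7}^{15/2} f(x) dx
where f(x) = \frac{1}{4}
= \frac{1}{8}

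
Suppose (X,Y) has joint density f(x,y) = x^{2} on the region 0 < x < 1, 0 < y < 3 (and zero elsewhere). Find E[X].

f_X(x) = ∫_0^3 x^{2} dy = 3 x^{2}
E[X] = ∫_0^1 x × (3 x^{2}) dx = \frac{3}{4}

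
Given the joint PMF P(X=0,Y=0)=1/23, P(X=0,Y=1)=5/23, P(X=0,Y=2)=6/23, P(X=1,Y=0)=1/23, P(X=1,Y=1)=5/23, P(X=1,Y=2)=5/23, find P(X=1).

P(X=1) = P(X=1,Y=0) + P(X=1,Y=1) + P(X=1,Y=2)
= 1/23 + 5/23 + 5/23
= 11/23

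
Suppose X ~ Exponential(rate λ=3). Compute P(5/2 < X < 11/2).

P(5/2 < X < 11/2) = ∫_{5/2}^{11/2} f(x) dx
where f(x) = 3 e^{- 3 x}
= - \frac{1 - e^{9}}{e^{\frac{33}{2}}}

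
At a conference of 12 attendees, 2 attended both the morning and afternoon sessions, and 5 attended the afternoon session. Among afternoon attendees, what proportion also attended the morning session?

P(A ∩ B) = 2/12 = 1/6
P(B) = 5/12
P(A|B) = P(A ∩ B) / P(B) = (1/6) / (5/12) = 2/5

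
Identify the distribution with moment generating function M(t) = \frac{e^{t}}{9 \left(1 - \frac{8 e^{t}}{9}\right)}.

The MGF M(t) = \frac{e^{t}}{9 \left(1 - \frac{8 e^{t}}{9}\right)} is the standard form for the Geometric distribution.
Comparing with the known MGF formula identifies: Geometric(p=1/9), X = trial number of first success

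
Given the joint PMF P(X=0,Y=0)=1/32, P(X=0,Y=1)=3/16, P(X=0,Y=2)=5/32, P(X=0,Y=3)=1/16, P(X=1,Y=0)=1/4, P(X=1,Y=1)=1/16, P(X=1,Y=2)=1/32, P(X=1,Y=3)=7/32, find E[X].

First find marginal of X:
P(X=0) = 7/16
P(X=1) = 9/16
E[X] = 0 × 7/16 + 1 × 9/16 = 9/16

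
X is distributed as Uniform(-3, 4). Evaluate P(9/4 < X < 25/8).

P(9/4 < X < 25/8) = ∫_{9/4}^{25/8} f(x) dx
where f(x) = \frac{1}{7}
= \frac{1}{8}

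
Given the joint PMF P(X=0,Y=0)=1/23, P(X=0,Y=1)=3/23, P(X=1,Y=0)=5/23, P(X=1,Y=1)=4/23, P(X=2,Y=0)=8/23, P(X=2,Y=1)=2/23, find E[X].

First find marginal of X:
P(X=0) = 4/23
P(X=1) = 9/23
P(X=2) = 10/23
E[X] = 0 × 4/23 + 1 × 9/23 + 2 × 10/23 = 29/23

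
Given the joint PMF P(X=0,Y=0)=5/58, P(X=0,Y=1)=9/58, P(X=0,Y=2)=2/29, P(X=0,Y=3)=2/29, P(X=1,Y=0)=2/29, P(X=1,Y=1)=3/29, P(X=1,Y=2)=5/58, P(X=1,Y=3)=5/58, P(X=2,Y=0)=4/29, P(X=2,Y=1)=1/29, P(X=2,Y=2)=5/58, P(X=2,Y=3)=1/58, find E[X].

First find marginal of X:
P(X=0) = 11/29
P(X=1) = 10/29
P(X=2) = 8/29
E[X] = 0 × 11/29 + 1 × 10/29 + 2 × 8/29 = 26/29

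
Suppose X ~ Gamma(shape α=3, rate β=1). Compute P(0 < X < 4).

P(0 < X < 4) = ∫_{0}^{4} f(x) dx
where f(x) = \frac{x^{2} e^{- x}}{2}
= 1 - \frac{13}{e^{4}}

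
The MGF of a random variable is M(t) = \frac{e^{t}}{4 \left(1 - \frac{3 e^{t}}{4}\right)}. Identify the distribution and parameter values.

The MGF M(t) = \frac{e^{t}}{4 \left(1 - \frac{3 e^{t}}{4}\right)} is the standard form for the Geometric distribution.
Comparing with the known MGF formula identifies: Geometric(p=1/4), X = trial number of first success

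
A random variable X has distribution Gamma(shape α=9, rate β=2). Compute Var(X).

For X ~ Gamma(shape α=9, rate β=2):
Var(X) = \frac{9}{4}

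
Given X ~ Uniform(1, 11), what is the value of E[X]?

For X ~ Uniform(1, 11), the expected value is:
E[X] = 6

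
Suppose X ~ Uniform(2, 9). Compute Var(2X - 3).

For X ~ Uniform(2, 9):
Var(X) = \frac{49}{12}
Var(2X - 3) = (2)² × Var(X) = 4 × \frac{49}{12} = \frac{49}{3}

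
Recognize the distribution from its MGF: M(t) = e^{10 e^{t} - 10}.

The MGF M(t) = e^{10 e^{t} - 10} is the standard form for the Poisson distribution.
Comparing with the known MGF formula identifies: Poisson(λ=10)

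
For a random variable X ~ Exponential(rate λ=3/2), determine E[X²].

Using the identity E[X²] = Var(X) + (E[X])²:
E[X] = \frac{2}{3}
Var(X) = \frac{4}{9}
E[X²] = \frac{4}{9} + (\frac{2}{3})²
= \frac{8}{9}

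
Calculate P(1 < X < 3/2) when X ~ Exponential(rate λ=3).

P(1 < X < 3/2) = ∫_{1}^{3/2} f(x) dx
where f(x) = 3 e^{- 3 x}
= - \frac{1}{e^{\frac{9}{2}}} + e^{-3}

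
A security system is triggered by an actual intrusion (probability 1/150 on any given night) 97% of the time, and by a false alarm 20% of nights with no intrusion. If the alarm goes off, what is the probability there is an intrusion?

Let D = the rare event, + = positive/flagged.
P(D) = 1/150
P(+|D) = 97/100
P(+|D') = 20/100 = 1/5
P(+) = P(+|D)P(D) + P(+|D')P(D')
     = \frac{97}{100} × \frac{1}{150} + \frac{1}{5} × \frac{149}{150}
     = \frac{3077}{15000}
P(D|+) = P(+|D)P(D)/P(+) = \frac{97}{3077}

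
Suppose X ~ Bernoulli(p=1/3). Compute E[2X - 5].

For X ~ Bernoulli(p=1/3):
E[X] = \frac{1}{3}
E[2X - 5] = 2 × E[X] - 5 = - \frac{13}{3}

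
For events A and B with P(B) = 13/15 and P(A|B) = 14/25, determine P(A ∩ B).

By definition, P(A|B) = P(A ∩ B) / P(B)
So P(A ∩ B) = P(A|B) × P(B)
= 14/25 × 13/15
= 182/375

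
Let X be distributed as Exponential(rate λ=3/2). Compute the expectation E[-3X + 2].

For X ~ Exponential(rate λ=3/2):
E[X] = \frac{2}{3}
E[-3X + 2] = -3 × E[X] + 2 = 0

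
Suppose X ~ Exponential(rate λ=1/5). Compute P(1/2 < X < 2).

P(1/2 < X < 2) = ∫_{1/2}^{2} f(x) dx
where f(x) = \frac{e^{- \frac{x}{5}}}{5}
= - \frac{1}{e^{\frac{2}{5}}} + e^{- \frac{1}{10}}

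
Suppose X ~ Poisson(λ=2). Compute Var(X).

For X ~ Poisson(λ=2):
Var(X) = 2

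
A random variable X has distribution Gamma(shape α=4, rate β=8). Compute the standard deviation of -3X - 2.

For X ~ Gamma(shape α=4, rate β=8):
Var(X) = \frac{1}{16}
SD(X) = √(Var(X)) = √(\frac{1}{16}) = \frac{1}{4}
SD(-3X - 2) = |-3| × SD(X) = 3 × \frac{1}{4} = \frac{3}{4}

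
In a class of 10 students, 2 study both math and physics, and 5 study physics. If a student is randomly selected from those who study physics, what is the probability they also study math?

P(A ∩ B) = 2/10 = 1/5
P(B) = 5/10 = 1/2
P(A|B) = P(A ∩ B) / P(B) = (1/5) / (1/2) = 2/5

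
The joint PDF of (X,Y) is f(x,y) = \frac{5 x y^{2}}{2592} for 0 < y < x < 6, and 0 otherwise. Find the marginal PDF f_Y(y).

f_Y(y) = ∫_y^6 \frac{5 x y^{2}}{2592} dx = \frac{5 y^{2} \left(36 - y^{2}\right)}{5184}
for 0 < y < 6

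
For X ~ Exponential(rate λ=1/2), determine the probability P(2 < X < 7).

P(2 < X < 7) = ∫_{2}^{7} f(x) dx
where f(x) = \frac{e^{- \frac{x}{2}}}{2}
= - \frac{1}{e^{\frac{7}{2}}} + e^{-1}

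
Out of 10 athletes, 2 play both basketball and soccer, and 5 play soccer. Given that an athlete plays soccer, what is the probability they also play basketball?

P(A ∩ B) = 2/10 = 1/5
P(B) = 5/10 = 1/2
P(A|B) = P(A ∩ B) / P(B) = (1/5) / (1/2) = 2/5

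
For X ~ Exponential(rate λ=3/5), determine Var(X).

For X ~ Exponential(rate λ=3/5):
Var(X) = \frac{25}{9}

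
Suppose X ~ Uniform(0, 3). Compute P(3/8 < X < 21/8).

P(3/8 < X < 21/8) = ∫_{3/8}^{21/8} f(x) dx
where f(x) = \frac{1}{3}
= \frac{3}{4}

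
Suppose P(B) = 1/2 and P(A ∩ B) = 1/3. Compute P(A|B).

P(A|B) = P(A ∩ B) / P(B)
= (1/3) / (1/2)
= 2/3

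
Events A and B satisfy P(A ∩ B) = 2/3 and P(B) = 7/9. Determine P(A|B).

P(A|B) = P(A ∩ B) / P(B)
= (2/3) / (7/9)
= 6/7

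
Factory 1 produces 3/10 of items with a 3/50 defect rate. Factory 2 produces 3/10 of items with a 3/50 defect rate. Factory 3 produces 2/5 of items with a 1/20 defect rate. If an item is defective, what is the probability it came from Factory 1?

Using Bayes' theorem:
P(F1) = 3/10, P(D|F1) = 3/50
P(F2) = 3/10, P(D|F2) = 3/50
P(F3) = 2/5, P(D|F3) = 1/20
P(D) = P(D|F1)P(F1) + P(D|F2)P(F2) + P(D|F3)P(F3)
     = \frac{7}{125}
P(F1|D) = P(D|F1)P(F1) / P(D)
= \frac{9}{28}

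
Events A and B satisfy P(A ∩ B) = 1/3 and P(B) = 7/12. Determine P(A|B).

P(A|B) = P(A ∩ B) / P(B)
= (1/3) / (7/12)
= 4/7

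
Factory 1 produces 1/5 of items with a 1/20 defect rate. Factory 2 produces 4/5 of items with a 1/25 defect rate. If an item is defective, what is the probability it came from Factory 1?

Using Bayes' theorem:
P(F1) = 1/5, P(D|F1) = 1/20
P(F2) = 4/5, P(D|F2) = 1/25
P(D) = P(D|F1)P(F1) + P(D|F2)P(F2)
     = \frac{21}{500}
P(F1|D) = P(D|F1)P(F1) / P(D)
= \frac{5}{21}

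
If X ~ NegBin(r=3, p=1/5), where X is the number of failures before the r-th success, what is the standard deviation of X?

For X ~ NegBin(r=3, p=1/5), where X is the number of failures before the r-th success:
Var(X) = 60
SD(X) = √(Var(X)) = √(60) = 2 \sqrt{15}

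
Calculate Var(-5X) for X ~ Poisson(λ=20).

For X ~ Poisson(λ=20):
Var(X) = 20
Var(-5X) = (-5)² × Var(X) = 25 × 20 = 500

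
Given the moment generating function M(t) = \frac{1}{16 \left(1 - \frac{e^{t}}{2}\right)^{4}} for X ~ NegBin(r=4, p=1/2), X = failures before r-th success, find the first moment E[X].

To find E[X], compute M^(1)(0):
M^(1)(t) = \frac{e^{t}}{8 \left(1 - \frac{e^{t}}{2}\right)^{5}}
M^(1)(0) = 4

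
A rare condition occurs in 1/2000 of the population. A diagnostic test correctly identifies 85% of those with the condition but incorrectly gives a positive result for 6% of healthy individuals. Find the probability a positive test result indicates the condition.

Let D = the rare event, + = positive/flagged.
P(D) = 1/2000
P(+|D) = 85/100 = 17/20
P(+|D') = 6/100 = 3/50
P(+) = P(+|D)P(D) + P(+|D')P(D')
     = \frac{17}{20} × \frac{1}{2000} + \frac{3}{50} × \frac{1999}{2000}
     = \frac{12079}{200000}
P(D|+) = P(+|D)P(D)/P(+) = \frac{85}{12079}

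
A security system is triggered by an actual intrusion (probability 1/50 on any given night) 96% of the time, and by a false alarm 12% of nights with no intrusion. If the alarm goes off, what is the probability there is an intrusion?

Let D = the rare event, + = positive/flagged.
P(D) = 1/50
P(+|D) = 96/100 = 24/25
P(+|D') = 12/100 = 3/25
P(+) = P(+|D)P(D) + P(+|D')P(D')
     = \frac{24}{25} × \frac{1}{50} + \frac{3}{25} × \frac{49}{50}
     = \frac{171}{1250}
P(D|+) = P(+|D)P(D)/P(+) = \frac{8}{57}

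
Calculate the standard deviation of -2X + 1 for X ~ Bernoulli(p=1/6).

For X ~ Bernoulli(p=1/6):
Var(X) = \frac{5}{36}
SD(X) = √(Var(X)) = √(\frac{5}{36}) = \frac{\sqrt{5}}{6}
SD(-2X + 1) = |-2| × SD(X) = 2 × \frac{\sqrt{5}}{6} = \frac{\sqrt{5}}{3}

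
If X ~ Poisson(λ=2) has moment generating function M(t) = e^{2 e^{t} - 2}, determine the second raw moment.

To find E[X^2], compute M^(2)(0):
M^(1)(t) = 2 e^{t} e^{2 e^{t} - 2}
M^(2)(t) = 4 e^{2 t} e^{2 e^{t} - 2} + 2 e^{t} e^{2 e^{t} - 2}
M^(2)(0) = 6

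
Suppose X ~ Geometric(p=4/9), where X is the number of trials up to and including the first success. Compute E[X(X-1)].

E[X(X-1)] = E[X² - X] = E[X²] - E[X]
E[X] = \frac{9}{4}
E[X²] = Var(X) + (E[X])² = \frac{45}{16} + (\frac{9}{4})² = \frac{63}{8}
E[X(X-1)] = \frac{63}{8} - \frac{9}{4} = \frac{45}{8}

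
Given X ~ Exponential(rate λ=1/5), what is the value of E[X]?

For X ~ Exponential(rate λ=1/5), the expected value is:
E[X] = 5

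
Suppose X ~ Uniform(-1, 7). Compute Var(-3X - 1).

For X ~ Uniform(-1, 7):
Var(X) = \frac{16}{3}
Var(-3X - 1) = (-3)² × Var(X) = 9 × \frac{16}{3} = 48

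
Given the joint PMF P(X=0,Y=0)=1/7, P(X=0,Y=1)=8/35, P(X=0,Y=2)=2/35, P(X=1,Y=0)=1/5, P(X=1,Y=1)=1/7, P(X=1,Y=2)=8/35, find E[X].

First find marginal of X:
P(X=0) = 3/7
P(X=1) = 4/7
E[X] = 0 × 3/7 + 1 × 4/7 = 4/7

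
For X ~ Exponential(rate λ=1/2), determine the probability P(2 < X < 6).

P(2 < X < 6) = ∫_{2}^{6} f(x) dx
where f(x) = \frac{e^{- \frac{x}{2}}}{2}
= - \frac{1 - e^{2}}{e^{3}}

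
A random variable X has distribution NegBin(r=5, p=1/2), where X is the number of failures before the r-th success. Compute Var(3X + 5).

For X ~ NegBin(r=5, p=1/2), where X is the number of failures before the r-th success:
Var(X) = 10
Var(3X + 5) = (3)² × Var(X) = 9 × 10 = 90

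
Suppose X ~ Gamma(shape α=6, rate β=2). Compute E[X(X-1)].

E[X(X-1)] = E[X² - X] = E[X²] - E[X]
E[X] = 3
E[X²] = Var(X) + (E[X])² = \frac{3}{2} + (3)² = \frac{21}{2}
E[X(X-1)] = \frac{21}{2} - 3 = \frac{15}{2}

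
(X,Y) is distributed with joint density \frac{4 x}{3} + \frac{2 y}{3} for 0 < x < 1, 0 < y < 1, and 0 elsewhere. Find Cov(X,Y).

E[XY] = ∫∫ xy × f(x,y) dx dy = \frac{1}{3}
E[X] = \frac{11}{18}
E[Y] = \frac{5}{9}
Cov(X,Y) = E[XY] - E[X]E[Y] = - \frac{1}{162}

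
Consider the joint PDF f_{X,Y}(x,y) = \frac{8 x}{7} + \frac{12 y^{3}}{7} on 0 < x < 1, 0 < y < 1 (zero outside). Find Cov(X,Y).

E[XY] = ∫∫ xy × f(x,y) dx dy = \frac{38}{105}
E[X] = \frac{25}{42}
E[Y] = \frac{22}{35}
Cov(X,Y) = E[XY] - E[X]E[Y] = - \frac{3}{245}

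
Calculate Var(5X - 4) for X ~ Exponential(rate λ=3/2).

For X ~ Exponential(rate λ=3/2):
Var(X) = \frac{4}{9}
Var(5X - 4) = (5)² × Var(X) = 25 × \frac{4}{9} = \frac{100}{9}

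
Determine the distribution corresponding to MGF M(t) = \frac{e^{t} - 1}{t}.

The MGF M(t) = \frac{e^{t} - 1}{t} is the standard form for the Uniform distribution.
Comparing with the known MGF formula identifies: Uniform(0, 1)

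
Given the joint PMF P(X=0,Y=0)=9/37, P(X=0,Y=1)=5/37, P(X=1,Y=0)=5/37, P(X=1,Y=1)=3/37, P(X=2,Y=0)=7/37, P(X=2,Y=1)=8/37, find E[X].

First find marginal of X:
P(X=0) = 14/37
P(X=1) = 8/37
P(X=2) = 15/37
E[X] = 0 × 14/37 + 1 × 8/37 + 2 × 15/37 = 38/37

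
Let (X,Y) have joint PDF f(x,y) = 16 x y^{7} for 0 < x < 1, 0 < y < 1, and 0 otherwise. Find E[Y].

E[Y] = ∫_0^1 ∫_0^1 y × f(x,y) dx dy
= \frac{8}{9}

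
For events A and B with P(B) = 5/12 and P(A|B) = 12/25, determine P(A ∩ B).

By definition, P(A|B) = P(A ∩ B) / P(B)
So P(A ∩ B) = P(A|B) × P(B)
= 12/25 × 5/12
= 1/5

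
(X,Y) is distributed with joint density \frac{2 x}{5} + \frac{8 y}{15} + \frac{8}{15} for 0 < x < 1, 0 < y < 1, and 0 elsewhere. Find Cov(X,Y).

E[XY] = ∫∫ xy × f(x,y) dx dy = \frac{13}{45}
E[X] = \frac{8}{15}
E[Y] = \frac{49}{90}
Cov(X,Y) = E[XY] - E[X]E[Y] = - \frac{1}{675}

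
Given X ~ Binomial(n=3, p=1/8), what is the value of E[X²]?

Using the identity E[X²] = Var(X) + (E[X])²:
E[X] = \frac{3}{8}
Var(X) = \frac{21}{64}
E[X²] = \frac{21}{64} + (\frac{3}{8})²
= \frac{15}{32}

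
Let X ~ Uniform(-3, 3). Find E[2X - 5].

For X ~ Uniform(-3, 3):
E[X] = 0
E[2X - 5] = 2 × E[X] - 5 = -5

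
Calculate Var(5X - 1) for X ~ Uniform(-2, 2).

For X ~ Uniform(-2, 2):
Var(X) = \frac{4}{3}
Var(5X - 1) = (5)² × Var(X) = 25 × \frac{4}{3} = \frac{100}{3}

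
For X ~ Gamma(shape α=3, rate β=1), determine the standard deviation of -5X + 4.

For X ~ Gamma(shape α=3, rate β=1):
Var(X) = 3
SD(X) = √(Var(X)) = √(3) = \sqrt{3}
SD(-5X + 4) = |-5| × SD(X) = 5 × \sqrt{3} = 5 \sqrt{3}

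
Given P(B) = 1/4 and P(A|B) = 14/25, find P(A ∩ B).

By definition, P(A|B) = P(A ∩ B) / P(B)
So P(A ∩ B) = P(A|B) × P(B)
= 14/25 × 1/4
= 7/50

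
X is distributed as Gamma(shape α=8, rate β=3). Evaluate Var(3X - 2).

For X ~ Gamma(shape α=8, rate β=3):
Var(X) = \frac{8}{9}
Var(3X - 2) = (3)² × Var(X) = 9 × \frac{8}{9} = 8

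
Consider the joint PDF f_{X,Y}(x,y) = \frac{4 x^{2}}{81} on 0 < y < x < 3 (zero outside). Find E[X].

f_X(x) = ∫_0^x \frac{4 x^{2}}{81} dy = \frac{4 x^{3}}{81}
E[X] = ∫_0^3 x × (\frac{4 x^{3}}{81}) dx = \frac{12}{5}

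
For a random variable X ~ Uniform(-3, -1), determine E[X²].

Using the identity E[X²] = Var(X) + (E[X])²:
E[X] = -2
Var(X) = \frac{1}{3}
E[X²] = \frac{1}{3} + (-2)²
= \frac{13}{3}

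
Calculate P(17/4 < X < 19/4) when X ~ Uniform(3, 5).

P(17/4 < X < 19/4) = ∫_{17/4}^{19/4} f(x) dx
where f(x) = \frac{1}{2}
= \frac{1}{4}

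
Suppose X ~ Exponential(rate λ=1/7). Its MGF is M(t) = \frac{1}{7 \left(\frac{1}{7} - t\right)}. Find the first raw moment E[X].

To find E[X], compute M^(1)(0):
M^(1)(t) = \frac{1}{7 \left(\frac{1}{7} - t\right)^{2}}
M^(1)(0) = 7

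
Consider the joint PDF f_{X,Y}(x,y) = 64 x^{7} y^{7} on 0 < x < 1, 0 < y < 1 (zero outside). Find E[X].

E[X] = ∫_0^1 ∫_0^1 x × f(x,y) dy dx
= ∫_0^1 ∫_0^1 x × (64 x^{7} y^{7}) dy dx
= \frac{8}{9}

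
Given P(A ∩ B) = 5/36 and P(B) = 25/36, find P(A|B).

P(A|B) = P(A ∩ B) / P(B)
= (5/36) / (25/36)
= 1/5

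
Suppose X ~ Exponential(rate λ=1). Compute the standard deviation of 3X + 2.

For X ~ Exponential(rate λ=1):
Var(X) = 1
SD(X) = √(Var(X)) = √(1) = 1
SD(3X + 2) = |3| × SD(X) = 3 × 1 = 3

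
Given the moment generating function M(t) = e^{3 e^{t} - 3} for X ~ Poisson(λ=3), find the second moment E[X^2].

To find E[X^2], compute M^(2)(0):
M^(1)(t) = 3 e^{t} e^{3 e^{t} - 3}
M^(2)(t) = 9 e^{2 t} e^{3 e^{t} - 3} + 3 e^{t} e^{3 e^{t} - 3}
M^(2)(0) = 12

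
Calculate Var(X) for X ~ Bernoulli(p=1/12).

For X ~ Bernoulli(p=1/12):
Var(X) = \frac{11}{144}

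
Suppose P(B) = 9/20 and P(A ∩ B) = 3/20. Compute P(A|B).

P(A|B) = P(A ∩ B) / P(B)
= (3/20) / (9/20)
= 1/3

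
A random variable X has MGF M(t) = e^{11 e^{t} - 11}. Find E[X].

To find E[X], compute M^(1)(0):
M^(1)(t) = 11 e^{t} e^{11 e^{t} - 11}
M^(1)(0) = 11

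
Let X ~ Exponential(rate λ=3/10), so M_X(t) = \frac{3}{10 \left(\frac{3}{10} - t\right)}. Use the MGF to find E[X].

To find E[X], compute M^(1)(0):
M^(1)(t) = \frac{3}{10 \left(\frac{3}{10} - t\right)^{2}}
M^(1)(0) = \frac{10}{3}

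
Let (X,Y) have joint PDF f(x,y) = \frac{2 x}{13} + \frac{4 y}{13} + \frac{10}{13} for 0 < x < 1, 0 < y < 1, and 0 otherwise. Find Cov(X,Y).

E[XY] = ∫∫ xy × f(x,y) dx dy = \frac{7}{26}
E[X] = \frac{20}{39}
E[Y] = \frac{41}{78}
Cov(X,Y) = E[XY] - E[X]E[Y] = - \frac{1}{3042}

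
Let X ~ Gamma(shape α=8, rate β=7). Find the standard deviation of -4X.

For X ~ Gamma(shape α=8, rate β=7):
Var(X) = \frac{8}{49}
SD(X) = √(Var(X)) = √(\frac{8}{49}) = \frac{2 \sqrt{2}}{7}
SD(-4X) = |-4| × SD(X) = 4 × \frac{2 \sqrt{2}}{7} = \frac{8 \sqrt{2}}{7}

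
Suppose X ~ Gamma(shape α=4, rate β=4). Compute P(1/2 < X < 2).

P(1/2 < X < 2) = ∫_{1/2}^{2} f(x) dx
where f(x) = \frac{128 x^{3} e^{- 4 x}}{3}
= \frac{-379 + 19 e^{6}}{3 e^{8}}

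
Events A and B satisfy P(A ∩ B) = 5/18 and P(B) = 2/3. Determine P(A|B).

P(A|B) = P(A ∩ B) / P(B)
= (5/18) / (2/3)
= 5/12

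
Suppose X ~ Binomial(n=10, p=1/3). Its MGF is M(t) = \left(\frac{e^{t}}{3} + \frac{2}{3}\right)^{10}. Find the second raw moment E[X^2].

To find E[X^2], compute M^(2)(0):
M^(1)(t) = \frac{10 \left(\frac{e^{t}}{3} + \frac{2}{3}\right)^{9} e^{t}}{3}
M^(2)(t) = \frac{10 \left(\frac{e^{t}}{3} + \frac{2}{3}\right)^{9} e^{t}}{3} + 10 \left(\frac{e^{t}}{3} + \frac{2}{3}\right)^{8} e^{2 t}
M^(2)(0) = \frac{40}{3}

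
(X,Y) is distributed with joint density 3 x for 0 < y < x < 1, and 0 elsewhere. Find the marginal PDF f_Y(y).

f_Y(y) = ∫_y^1 3 x dx = \frac{3}{2} - \frac{3 y^{2}}{2}
for 0 < y < 1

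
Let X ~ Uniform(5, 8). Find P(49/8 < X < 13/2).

P(49/8 < X < 13/2) = ∫_{49/8}^{13/2} f(x) dx
where f(x) = \frac{1}{3}
= \frac{1}{8}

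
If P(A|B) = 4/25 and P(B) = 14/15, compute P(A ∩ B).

By definition, P(A|B) = P(A ∩ B) / P(B)
So P(A ∩ B) = P(A|B) × P(B)
= 4/25 × 14/15
= 56/375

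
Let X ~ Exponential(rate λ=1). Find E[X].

For X ~ Exponential(rate λ=1), the expected value is:
E[X] = 1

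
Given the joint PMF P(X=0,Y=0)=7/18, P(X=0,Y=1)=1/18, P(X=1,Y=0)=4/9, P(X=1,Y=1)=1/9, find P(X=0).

P(X=0) = P(X=0,Y=0) + P(X=0,Y=1)
= 7/18 + 1/18
= 4/9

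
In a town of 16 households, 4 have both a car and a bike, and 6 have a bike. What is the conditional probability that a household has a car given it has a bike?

P(A ∩ B) = 4/16 = 1/4
P(B) = 6/16 = 3/8
P(A|B) = P(A ∩ B) / P(B) = (1/4) / (3/8) = 2/3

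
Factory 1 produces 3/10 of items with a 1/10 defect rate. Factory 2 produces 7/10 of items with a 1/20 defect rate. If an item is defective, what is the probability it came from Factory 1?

Using Bayes' theorem:
P(F1) = 3/10, P(D|F1) = 1/10
P(F2) = 7/10, P(D|F2) = 1/20
P(D) = P(D|F1)P(F1) + P(D|F2)P(F2)
     = \frac{13}{200}
P(F1|D) = P(D|F1)P(F1) / P(D)
= \frac{6}{13}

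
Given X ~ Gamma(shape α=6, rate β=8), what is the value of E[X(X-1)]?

E[X(X-1)] = E[X² - X] = E[X²] - E[X]
E[X] = \frac{3}{4}
E[X²] = Var(X) + (E[X])² = \frac{3}{32} + (\frac{3}{4})² = \frac{21}{32}
E[X(X-1)] = \frac{21}{32} - \frac{3}{4} = - \frac{3}{32}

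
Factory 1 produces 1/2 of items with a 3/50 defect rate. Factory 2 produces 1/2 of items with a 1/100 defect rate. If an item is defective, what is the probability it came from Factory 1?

Using Bayes' theorem:
P(F1) = 1/2, P(D|F1) = 3/50
P(F2) = 1/2, P(D|F2) = 1/100
P(D) = P(D|F1)P(F1) + P(D|F2)P(F2)
     = \frac{7}{200}
P(F1|D) = P(D|F1)P(F1) / P(D)
= \frac{6}{7}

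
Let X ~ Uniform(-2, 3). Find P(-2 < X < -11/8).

P(-2 < X < -11/8) = ∫_{-2}^{-11/8} f(x) dx
where f(x) = \frac{1}{5}
= \frac{1}{8}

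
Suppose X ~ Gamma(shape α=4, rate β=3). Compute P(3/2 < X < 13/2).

P(3/2 < X < 13/2) = ∫_{3/2}^{13/2} f(x) dx
where f(x) = \frac{27 x^{3} e^{- 3 x}}{2}
= \frac{-23143 + 493 e^{15}}{16 e^{\frac{39}{2}}}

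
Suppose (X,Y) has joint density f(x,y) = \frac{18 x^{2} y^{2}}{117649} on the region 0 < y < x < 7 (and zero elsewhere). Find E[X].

f_X(x) = ∫_0^x \frac{18 x^{2} y^{2}}{117649} dy = \frac{6 x^{5}}{117649}
E[X] = ∫_0^7 x × (\frac{6 x^{5}}{117649}) dx = 6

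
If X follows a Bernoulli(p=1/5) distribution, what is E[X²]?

Using the identity E[X²] = Var(X) + (E[X])²:
E[X] = \frac{1}{5}
Var(X) = \frac{4}{25}
E[X²] = \frac{4}{25} + (\frac{1}{5})²
= \frac{1}{5}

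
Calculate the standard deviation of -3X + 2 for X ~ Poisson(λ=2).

For X ~ Poisson(λ=2):
Var(X) = 2
SD(X) = √(Var(X)) = √(2) = \sqrt{2}
SD(-3X + 2) = |-3| × SD(X) = 3 × \sqrt{2} = 3 \sqrt{2}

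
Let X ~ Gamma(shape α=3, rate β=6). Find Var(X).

For X ~ Gamma(shape α=3, rate β=6):
Var(X) = \frac{1}{12}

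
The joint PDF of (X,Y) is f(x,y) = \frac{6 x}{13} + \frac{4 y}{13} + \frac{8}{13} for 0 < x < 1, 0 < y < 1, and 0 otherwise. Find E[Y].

E[Y] = ∫_0^1 ∫_0^1 y × f(x,y) dx dy
= \frac{41}{78}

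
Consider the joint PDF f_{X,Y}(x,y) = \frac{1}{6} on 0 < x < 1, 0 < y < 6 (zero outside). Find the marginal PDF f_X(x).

f_X(x) = ∫_0^6 f(x,y) dy
= ∫_0^6 \frac{1}{6} dy
= 1 for 0 < x < 1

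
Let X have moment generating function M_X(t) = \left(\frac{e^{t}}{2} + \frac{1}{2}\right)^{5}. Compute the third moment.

To find E[X^3], compute M^(3)(0):
M^(1)(t) = \frac{5 \left(\frac{e^{t}}{2} + \frac{1}{2}\right)^{4} e^{t}}{2}
M^(2)(t) = \frac{5 \left(\frac{e^{t}}{2} + \frac{1}{2}\right)^{4} e^{t}}{2} + 5 \left(\frac{e^{t}}{2} + \frac{1}{2}\right)^{3} e^{2 t}
M^(3)(t) = \frac{5 \left(\frac{e^{t}}{2} + \frac{1}{2}\right)^{4} e^{t}}{2} + 15 \left(\frac{e^{t}}{2} + \frac{1}{2}\right)^{3} e^{2 t} + \frac{15 \left(\frac{e^{t}}{2} + \frac{1}{2}\right)^{2} e^{3 t}}{2}
M^(3)(0) = 25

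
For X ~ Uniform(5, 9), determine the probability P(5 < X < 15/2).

P(5 < X < 15/2) = ∫_{5}^{15/2} f(x) dx
where f(x) = \frac{1}{4}
= \frac{5}{8}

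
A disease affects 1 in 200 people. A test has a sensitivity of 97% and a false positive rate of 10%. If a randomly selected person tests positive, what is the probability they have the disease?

Let D = the rare event, + = positive/flagged.
P(D) = 1/200
P(+|D) = 97/100
P(+|D') = 10/100 = 1/10
P(+) = P(+|D)P(D) + P(+|D')P(D')
     = \frac{97}{100} × \frac{1}{200} + \frac{1}{10} × \frac{199}{200}
     = \frac{2087}{20000}
P(D|+) = P(+|D)P(D)/P(+) = \frac{97}{2087}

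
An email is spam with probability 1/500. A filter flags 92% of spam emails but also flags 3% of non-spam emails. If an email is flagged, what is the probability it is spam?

Let D = the rare event, + = positive/flagged.
P(D) = 1/500
P(+|D) = 92/100 = 23/25
P(+|D') = 3/100
P(+) = P(+|D)P(D) + P(+|D')P(D')
     = \frac{23}{25} × \frac{1}{500} + \frac{3}{100} × \frac{499}{500}
     = \frac{1589}{50000}
P(D|+) = P(+|D)P(D)/P(+) = \frac{92}{1589}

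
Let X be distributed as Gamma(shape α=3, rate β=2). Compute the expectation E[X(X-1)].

E[X(X-1)] = E[X² - X] = E[X²] - E[X]
E[X] = \frac{3}{2}
E[X²] = Var(X) + (E[X])² = \frac{3}{4} + (\frac{3}{2})² = 3
E[X(X-1)] = 3 - \frac{3}{2} = \frac{3}{2}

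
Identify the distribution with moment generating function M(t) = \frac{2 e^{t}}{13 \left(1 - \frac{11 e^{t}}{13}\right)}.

The MGF M(t) = \frac{2 e^{t}}{13 \left(1 - \frac{11 e^{t}}{13}\right)} is the standard form for the Geometric distribution.
Comparing with the known MGF formula identifies: Geometric(p=2/13), X = trial number of first success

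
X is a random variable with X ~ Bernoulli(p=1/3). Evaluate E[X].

For X ~ Bernoulli(p=1/3), the expected value is:
E[X] = \frac{1}{3}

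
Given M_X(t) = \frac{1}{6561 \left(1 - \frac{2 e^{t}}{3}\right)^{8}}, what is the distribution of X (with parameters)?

The MGF M(t) = \frac{1}{6561 \left(1 - \frac{2 e^{t}}{3}\right)^{8}} is the standard form for the NegativeBinomial distribution.
Comparing with the known MGF formula identifies: NegBin(r=8, p=1/3), X = failures before r-th success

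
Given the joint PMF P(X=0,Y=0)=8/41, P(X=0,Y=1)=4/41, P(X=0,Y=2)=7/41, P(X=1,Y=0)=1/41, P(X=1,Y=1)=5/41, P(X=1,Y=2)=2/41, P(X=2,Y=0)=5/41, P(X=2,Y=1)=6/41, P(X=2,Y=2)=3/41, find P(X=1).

P(X=1) = P(X=1,Y=0) + P(X=1,Y=1) + P(X=1,Y=2)
= 1/41 + 5/41 + 2/41
= 8/41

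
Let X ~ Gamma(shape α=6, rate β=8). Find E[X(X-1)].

E[X(X-1)] = E[X² - X] = E[X²] - E[X]
E[X] = \frac{3}{4}
E[X²] = Var(X) + (E[X])² = \frac{3}{32} + (\frac{3}{4})² = \frac{21}{32}
E[X(X-1)] = \frac{21}{32} - \frac{3}{4} = - \frac{3}{32}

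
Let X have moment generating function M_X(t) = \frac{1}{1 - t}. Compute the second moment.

To find E[X^2], compute M^(2)(0):
M^(1)(t) = \frac{1}{\left(1 - t\right)^{2}}
M^(2)(t) = \frac{2}{\left(1 - t\right)^{3}}
M^(2)(0) = 2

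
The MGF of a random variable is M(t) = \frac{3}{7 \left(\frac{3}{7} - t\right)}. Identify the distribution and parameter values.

The MGF M(t) = \frac{3}{7 \left(\frac{3}{7} - t\right)} is the standard form for the Exponential distribution.
Comparing with the known MGF formula identifies: Exponential(rate λ=3/7)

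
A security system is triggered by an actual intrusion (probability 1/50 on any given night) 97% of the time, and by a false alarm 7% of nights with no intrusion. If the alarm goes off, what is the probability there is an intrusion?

Let D = the rare event, + = positive/flagged.
P(D) = 1/50
P(+|D) = 97/100
P(+|D') = 7/100
P(+) = P(+|D)P(D) + P(+|D')P(D')
     = \frac{97}{100} × \frac{1}{50} + \frac{7}{100} × \frac{49}{50}
     = \frac{11}{125}
P(D|+) = P(+|D)P(D)/P(+) = \frac{97}{440}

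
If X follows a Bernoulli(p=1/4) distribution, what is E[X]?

For X ~ Bernoulli(p=1/4), the expected value is:
E[X] = \frac{1}{4}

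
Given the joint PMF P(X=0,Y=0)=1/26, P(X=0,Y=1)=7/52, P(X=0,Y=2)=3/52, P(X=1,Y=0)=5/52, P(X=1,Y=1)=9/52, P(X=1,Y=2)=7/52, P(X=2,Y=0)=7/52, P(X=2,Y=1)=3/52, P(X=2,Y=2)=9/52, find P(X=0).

P(X=0) = P(X=0,Y=0) + P(X=0,Y=1) + P(X=0,Y=2)
= 1/26 + 7/52 + 3/52
= 3/13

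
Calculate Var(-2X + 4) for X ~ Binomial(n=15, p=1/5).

For X ~ Binomial(n=15, p=1/5):
Var(X) = \frac{12}{5}
Var(-2X + 4) = (-2)² × Var(X) = 4 × \frac{12}{5} = \frac{48}{5}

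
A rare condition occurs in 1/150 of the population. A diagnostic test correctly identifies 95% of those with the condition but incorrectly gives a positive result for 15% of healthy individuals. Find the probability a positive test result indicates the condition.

Let D = the rare event, + = positive/flagged.
P(D) = 1/150
P(+|D) = 95/100 = 19/20
P(+|D') = 15/100 = 3/20
P(+) = P(+|D)P(D) + P(+|D')P(D')
     = \frac{19}{20} × \frac{1}{150} + \frac{3}{20} × \frac{149}{150}
     = \frac{233}{1500}
P(D|+) = P(+|D)P(D)/P(+) = \frac{19}{466}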